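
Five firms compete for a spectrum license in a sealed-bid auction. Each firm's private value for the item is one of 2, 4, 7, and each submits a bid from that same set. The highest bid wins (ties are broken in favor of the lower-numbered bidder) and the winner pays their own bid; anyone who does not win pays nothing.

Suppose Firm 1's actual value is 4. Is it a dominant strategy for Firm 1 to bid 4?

Consider the case where Firm 2 bids 2, Firm 3 bids 2, Firm 4 bids 2 and Firm 5 bids 2.
Truthful bid 4: wins, pays 4, utility 4 - 4 = 0.
Bid 2 instead: wins, pays 2, utility 4 - 2 = 2.
Since 2 > 0, bidding 2 is strictly better here, so truthful bidding is not dominant.

No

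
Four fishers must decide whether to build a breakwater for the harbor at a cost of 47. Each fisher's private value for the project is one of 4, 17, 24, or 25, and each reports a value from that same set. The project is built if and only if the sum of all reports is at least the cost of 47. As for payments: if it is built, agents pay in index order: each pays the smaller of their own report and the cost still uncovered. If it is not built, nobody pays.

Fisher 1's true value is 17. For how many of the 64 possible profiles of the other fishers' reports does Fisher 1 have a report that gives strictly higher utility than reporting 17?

51

Others report (4, 17, 24): truth gives 0; report 4 gives 13 > 0. Violating.
Others report (4, 17, 25): truth gives 0; report 4 gives 13 > 0. Violating.
Others report (4, 24, 17): truth gives 0; report 4 gives 13 > 0. Violating.
Others report (4, 24, 24): truth gives 0; report 4 gives 13 > 0. Violating.
Others report (4, 4, 4): truth gives 0; no alternative beats it.
Others report (4, 4, 17): truth gives 0; no alternative beats it.
(Checking all 64 profiles: 51 have a profitable deviation, 13 do not.)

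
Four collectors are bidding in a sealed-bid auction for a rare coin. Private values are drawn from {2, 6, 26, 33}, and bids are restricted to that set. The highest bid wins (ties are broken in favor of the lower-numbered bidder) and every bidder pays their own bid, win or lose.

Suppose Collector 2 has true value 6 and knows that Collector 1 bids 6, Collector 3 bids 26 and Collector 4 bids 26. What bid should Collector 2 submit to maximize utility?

Bid 2: loses but pays 2, utility -2.
Bid 6: loses but pays 6, utility -6.
Bid 26: wins, pays 26, utility 6 - 26 = -20.
Bid 33: wins, pays 33, utility 6 - 33 = -27.
The best choice is 2 with utility -2.

2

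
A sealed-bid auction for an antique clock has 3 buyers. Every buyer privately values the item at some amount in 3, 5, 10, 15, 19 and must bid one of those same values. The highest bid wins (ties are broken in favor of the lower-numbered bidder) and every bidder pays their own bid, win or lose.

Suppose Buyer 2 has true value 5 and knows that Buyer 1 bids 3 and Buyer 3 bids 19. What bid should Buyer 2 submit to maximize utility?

3

Bid 3: loses but pays 3, utility -3.
Bid 5: loses but pays 5, utility -5.
Bid 10: loses but pays 10, utility -10.
Bid 15: loses but pays 15, utility -15.
Bid 19: wins, pays 19, utility 5 - 19 = -14.
The best choice is 3 with utility -3.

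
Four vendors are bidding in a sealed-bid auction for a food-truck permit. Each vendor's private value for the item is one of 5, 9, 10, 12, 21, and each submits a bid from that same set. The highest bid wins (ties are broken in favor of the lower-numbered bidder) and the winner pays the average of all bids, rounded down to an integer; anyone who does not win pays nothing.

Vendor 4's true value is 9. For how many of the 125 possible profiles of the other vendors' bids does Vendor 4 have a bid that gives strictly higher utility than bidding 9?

Others bid (5, 5, 9): truth gives 0; bid 10 gives 2 > 0. Violating.
Others bid (5, 5, 10): truth gives 0; bid 12 gives 1 > 0. Violating.
Others bid (5, 9, 5): truth gives 0; bid 10 gives 2 > 0. Violating.
Others bid (5, 9, 9): truth gives 0; bid 10 gives 1 > 0. Violating.
Others bid (5, 5, 5): truth gives 3; no alternative beats it.
Others bid (5, 5, 12): truth gives 0; no alternative beats it.
(Checking all 125 profiles: 9 have a profitable deviation, 116 do not.)

9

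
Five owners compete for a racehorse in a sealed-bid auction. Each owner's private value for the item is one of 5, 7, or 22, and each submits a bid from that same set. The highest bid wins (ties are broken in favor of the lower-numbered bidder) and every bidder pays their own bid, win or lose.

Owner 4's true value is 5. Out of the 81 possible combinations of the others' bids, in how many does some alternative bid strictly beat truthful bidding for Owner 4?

Others bid (5, 5, 5, 5): truth gives -5; bid 7 gives -2 > -5. Violating.
Others bid (5, 5, 5, 7): truth gives -5; bid 7 gives -2 > -5. Violating.
Others bid (5, 5, 5, 22): truth gives -5; no alternative beats it.
Others bid (5, 5, 7, 5): truth gives -5; no alternative beats it.
(Checking all 81 profiles: 2 have a profitable deviation, 79 do not.)

2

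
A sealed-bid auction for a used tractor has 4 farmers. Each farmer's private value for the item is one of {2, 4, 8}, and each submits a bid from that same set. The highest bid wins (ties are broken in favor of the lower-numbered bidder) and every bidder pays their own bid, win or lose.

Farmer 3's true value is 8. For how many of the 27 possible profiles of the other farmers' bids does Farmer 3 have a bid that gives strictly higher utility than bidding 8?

Others bid (2, 2, 2): truth gives 0; bid 4 gives 4 > 0. Violating.
Others bid (2, 2, 4): truth gives 0; bid 4 gives 4 > 0. Violating.
Others bid (2, 8, 2): truth gives -8; bid 2 gives -2 > -8. Violating.
Others bid (2, 8, 4): truth gives -8; bid 2 gives -2 > -8. Violating.
Others bid (2, 2, 8): truth gives 0; no alternative beats it.
Others bid (2, 4, 2): truth gives 0; no alternative beats it.
(Checking all 27 profiles: 17 have a profitable deviation, 10 do not.)

17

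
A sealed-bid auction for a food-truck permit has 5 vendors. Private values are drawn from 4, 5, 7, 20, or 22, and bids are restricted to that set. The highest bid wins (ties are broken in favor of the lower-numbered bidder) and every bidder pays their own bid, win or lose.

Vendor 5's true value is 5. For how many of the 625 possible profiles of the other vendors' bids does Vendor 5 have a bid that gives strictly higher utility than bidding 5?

624

Others bid (4, 4, 4, 5): truth gives -5; bid 7 gives -2 > -5. Violating.
Others bid (4, 4, 4, 7): truth gives -5; bid 4 gives -4 > -5. Violating.
Others bid (4, 4, 4, 20): truth gives -5; bid 4 gives -4 > -5. Violating.
Others bid (4, 4, 4, 22): truth gives -5; bid 4 gives -4 > -5. Violating.
Others bid (4, 4, 4, 4): truth gives 0; no alternative beats it.
(Checking all 625 profiles: 624 have a profitable deviation, 1 does not.)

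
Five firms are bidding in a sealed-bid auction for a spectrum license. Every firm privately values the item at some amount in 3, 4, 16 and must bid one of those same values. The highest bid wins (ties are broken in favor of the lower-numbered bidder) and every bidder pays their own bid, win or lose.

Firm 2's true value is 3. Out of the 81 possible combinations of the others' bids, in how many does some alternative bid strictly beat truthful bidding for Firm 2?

Others bid (3, 3, 3, 3): truth gives -3; bid 4 gives -1 > -3. Violating.
Others bid (3, 3, 3, 4): truth gives -3; bid 4 gives -1 > -3. Violating.
Others bid (3, 3, 4, 3): truth gives -3; bid 4 gives -1 > -3. Violating.
Others bid (3, 3, 4, 4): truth gives -3; bid 4 gives -1 > -3. Violating.
Others bid (3, 3, 3, 16): truth gives -3; no alternative beats it.
Others bid (3, 3, 4, 16): truth gives -3; no alternative beats it.
(Checking all 81 profiles: 8 have a profitable deviation, 73 do not.)

8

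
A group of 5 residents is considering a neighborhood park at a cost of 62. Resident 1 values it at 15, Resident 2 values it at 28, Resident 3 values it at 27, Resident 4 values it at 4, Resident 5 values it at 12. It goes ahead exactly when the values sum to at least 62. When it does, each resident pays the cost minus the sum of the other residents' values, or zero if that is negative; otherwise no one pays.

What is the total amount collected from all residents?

Total value 86 ≥ cost 62, so it is built.
Resident 1: others sum to 71; max(0, 62 - 71) = 0.
Resident 2: others sum to 58; max(0, 62 - 58) = 4.
Resident 3: others sum to 59; max(0, 62 - 59) = 3.
Resident 4: others sum to 82; max(0, 62 - 82) = 0.
Resident 5: others sum to 74; max(0, 62 - 74) = 0.
Total collected = 0 + 4 + 3 + 0 + 0 = 7.

7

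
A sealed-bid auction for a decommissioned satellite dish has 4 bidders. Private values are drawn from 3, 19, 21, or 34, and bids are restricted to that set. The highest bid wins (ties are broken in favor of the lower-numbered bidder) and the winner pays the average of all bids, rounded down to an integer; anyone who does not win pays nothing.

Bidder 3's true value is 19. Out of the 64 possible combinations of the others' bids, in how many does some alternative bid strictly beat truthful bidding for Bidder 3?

11

Others bid (3, 3, 21): truth gives 0; bid 21 gives 7 > 0. Violating.
Others bid (3, 3, 34): truth gives 0; bid 34 gives 1 > 0. Violating.
Others bid (3, 19, 3): truth gives 0; bid 21 gives 8 > 0. Violating.
Others bid (3, 19, 19): truth gives 0; bid 21 gives 4 > 0. Violating.
Others bid (3, 3, 3): truth gives 12; no alternative beats it.
Others bid (3, 3, 19): truth gives 8; no alternative beats it.
(Checking all 64 profiles: 11 have a profitable deviation, 53 do not.)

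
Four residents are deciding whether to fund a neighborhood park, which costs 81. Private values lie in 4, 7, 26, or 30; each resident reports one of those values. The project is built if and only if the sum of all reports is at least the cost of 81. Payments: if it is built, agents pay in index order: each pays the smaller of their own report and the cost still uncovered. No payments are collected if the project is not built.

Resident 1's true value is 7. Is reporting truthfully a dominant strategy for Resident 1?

No

Consider the case where Resident 2 reports 26, Resident 3 reports 26 and Resident 4 reports 26.
Truthful report 7: project built, pays 7, utility 7 - 7 = 0.
Report 4 instead: project built, pays 4, utility 7 - 4 = 3.
Since 3 > 0, reporting 4 is strictly better here, so truthful reporting is not dominant.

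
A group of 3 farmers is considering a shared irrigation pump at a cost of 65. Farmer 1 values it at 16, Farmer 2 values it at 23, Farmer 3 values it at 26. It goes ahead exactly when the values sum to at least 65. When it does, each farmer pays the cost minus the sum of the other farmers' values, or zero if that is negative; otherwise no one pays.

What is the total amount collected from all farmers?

65

Total value 65 ≥ cost 65, so it is built.
Farmer 1: others sum to 49; max(0, 65 - 49) = 16.
Farmer 2: others sum to 42; max(0, 65 - 42) = 23.
Farmer 3: others sum to 39; max(0, 65 - 39) = 26.
Total collected = 16 + 23 + 26 = 65.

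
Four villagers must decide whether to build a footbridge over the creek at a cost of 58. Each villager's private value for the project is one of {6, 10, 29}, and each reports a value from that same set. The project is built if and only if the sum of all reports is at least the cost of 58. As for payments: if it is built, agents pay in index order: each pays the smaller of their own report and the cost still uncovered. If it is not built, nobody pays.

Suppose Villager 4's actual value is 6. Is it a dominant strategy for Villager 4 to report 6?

Yes

Check each profile of the others' reports and compare truth against every alternative report.
Others report (10, 10, 29): truth gives 0, best alternative gives -3.
Others report (10, 29, 10): truth gives 0, best alternative gives -3.
Others report (29, 10, 10): truth gives 0, best alternative gives -3.
Others report (6, 29, 29): truth gives 6, best alternative gives 6.
Others report (10, 29, 29): truth gives 6, best alternative gives 6.
Others report (29, 6, 29): truth gives 6, best alternative gives 6.
(Remaining 21 profiles checked similarly; truth is weakly best in each.)
In every case the truthful report is at least as good as any alternative, so it is a dominant strategy.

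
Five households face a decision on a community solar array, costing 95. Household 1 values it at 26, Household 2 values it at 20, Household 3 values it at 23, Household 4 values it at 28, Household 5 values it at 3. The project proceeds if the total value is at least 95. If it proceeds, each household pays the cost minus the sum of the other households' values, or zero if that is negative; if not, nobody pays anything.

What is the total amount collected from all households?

77

Total value 100 ≥ cost 95, so it is built.
Household 1: others sum to 74; max(0, 95 - 74) = 21.
Household 2: others sum to 80; max(0, 95 - 80) = 15.
Household 3: others sum to 77; max(0, 95 - 77) = 18.
Household 4: others sum to 72; max(0, 95 - 72) = 23.
Household 5: others sum to 97; max(0, 95 - 97) = 0.
Total collected = 21 + 15 + 18 + 23 + 0 = 77.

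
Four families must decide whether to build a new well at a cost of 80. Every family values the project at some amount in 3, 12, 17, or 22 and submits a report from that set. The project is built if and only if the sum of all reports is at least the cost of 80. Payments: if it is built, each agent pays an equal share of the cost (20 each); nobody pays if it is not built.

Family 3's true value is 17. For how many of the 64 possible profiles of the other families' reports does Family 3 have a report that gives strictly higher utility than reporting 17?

Others report (22, 22, 22): truth gives -3; report 3 gives 0 > -3. Violating.
Others report (3, 3, 3): truth gives 0; no alternative beats it.
Others report (3, 3, 12): truth gives 0; no alternative beats it.
(Checking all 64 profiles: 1 has a profitable deviation, 63 do not.)

1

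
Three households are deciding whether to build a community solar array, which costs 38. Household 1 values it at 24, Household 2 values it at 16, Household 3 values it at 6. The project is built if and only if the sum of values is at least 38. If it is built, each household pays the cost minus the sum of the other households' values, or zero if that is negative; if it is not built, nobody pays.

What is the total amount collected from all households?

24

Total value 46 ≥ cost 38, so it is built.
Household 1: others sum to 22; max(0, 38 - 22) = 16.
Household 2: others sum to 30; max(0, 38 - 30) = 8.
Household 3: others sum to 40; max(0, 38 - 40) = 0.
Total collected = 16 + 8 + 0 = 24.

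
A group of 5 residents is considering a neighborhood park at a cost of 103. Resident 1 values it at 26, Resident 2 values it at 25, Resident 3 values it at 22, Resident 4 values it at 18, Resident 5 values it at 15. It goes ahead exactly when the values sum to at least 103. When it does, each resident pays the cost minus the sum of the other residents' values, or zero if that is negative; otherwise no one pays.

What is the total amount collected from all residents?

91

Total value 106 ≥ cost 103, so it is built.
Resident 1: others sum to 80; max(0, 103 - 80) = 23.
Resident 2: others sum to 81; max(0, 103 - 81) = 22.
Resident 3: others sum to 84; max(0, 103 - 84) = 19.
Resident 4: others sum to 88; max(0, 103 - 88) = 15.
Resident 5: others sum to 91; max(0, 103 - 91) = 12.
Total collected = 23 + 22 + 19 + 15 + 12 = 91.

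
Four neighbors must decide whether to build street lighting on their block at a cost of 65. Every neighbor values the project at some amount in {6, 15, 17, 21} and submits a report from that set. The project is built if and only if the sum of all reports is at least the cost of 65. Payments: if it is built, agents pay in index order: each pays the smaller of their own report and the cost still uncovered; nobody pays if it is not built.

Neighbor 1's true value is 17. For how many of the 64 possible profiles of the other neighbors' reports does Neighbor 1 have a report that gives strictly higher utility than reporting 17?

Others report (15, 15, 21): truth gives 0; report 15 gives 2 > 0. Violating.
Others report (15, 17, 21): truth gives 0; report 15 gives 2 > 0. Violating.
Others report (15, 21, 15): truth gives 0; report 15 gives 2 > 0. Violating.
Others report (15, 21, 17): truth gives 0; report 15 gives 2 > 0. Violating.
Others report (6, 6, 6): truth gives 0; no alternative beats it.
Others report (6, 6, 15): truth gives 0; no alternative beats it.
(Checking all 64 profiles: 20 have a profitable deviation, 44 do not.)

20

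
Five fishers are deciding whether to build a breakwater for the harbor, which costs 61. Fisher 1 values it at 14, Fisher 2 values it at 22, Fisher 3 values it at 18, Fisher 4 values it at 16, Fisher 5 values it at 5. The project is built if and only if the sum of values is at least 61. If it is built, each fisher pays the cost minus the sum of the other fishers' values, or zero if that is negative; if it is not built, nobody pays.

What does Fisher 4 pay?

2

Total value 75 ≥ cost 61, so the project is built.
The other fishers' values sum to 59.
Cost minus that sum is 61 - 59 = 2.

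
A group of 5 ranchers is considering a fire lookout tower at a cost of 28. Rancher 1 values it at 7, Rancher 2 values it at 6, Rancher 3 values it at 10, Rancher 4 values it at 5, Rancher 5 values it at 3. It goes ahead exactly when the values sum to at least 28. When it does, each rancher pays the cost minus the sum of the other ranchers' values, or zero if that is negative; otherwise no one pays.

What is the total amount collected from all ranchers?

16

Total value 31 ≥ cost 28, so it is built.
Rancher 1: others sum to 24; max(0, 28 - 24) = 4.
Rancher 2: others sum to 25; max(0, 28 - 25) = 3.
Rancher 3: others sum to 21; max(0, 28 - 21) = 7.
Rancher 4: others sum to 26; max(0, 28 - 26) = 2.
Rancher 5: others sum to 28; max(0, 28 - 28) = 0.
Total collected = 4 + 3 + 7 + 2 + 0 = 16.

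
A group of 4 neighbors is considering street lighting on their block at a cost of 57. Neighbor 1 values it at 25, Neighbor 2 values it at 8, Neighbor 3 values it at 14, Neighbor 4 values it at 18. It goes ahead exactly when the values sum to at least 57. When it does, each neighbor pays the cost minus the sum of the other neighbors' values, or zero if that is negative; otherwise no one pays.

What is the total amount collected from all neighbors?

33

Total value 65 ≥ cost 57, so it is built.
Neighbor 1: others sum to 40; max(0, 57 - 40) = 17.
Neighbor 2: others sum to 57; max(0, 57 - 57) = 0.
Neighbor 3: others sum to 51; max(0, 57 - 51) = 6.
Neighbor 4: others sum to 47; max(0, 57 - 47) = 10.
Total collected = 17 + 0 + 6 + 10 = 33.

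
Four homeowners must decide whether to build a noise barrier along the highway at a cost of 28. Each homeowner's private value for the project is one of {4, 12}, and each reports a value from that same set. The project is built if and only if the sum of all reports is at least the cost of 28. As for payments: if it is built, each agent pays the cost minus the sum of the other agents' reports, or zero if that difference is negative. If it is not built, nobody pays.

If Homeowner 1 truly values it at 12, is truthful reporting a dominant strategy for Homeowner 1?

Check each profile of the others' reports and compare truth against every alternative report.
Others report (4, 4, 12): truth gives 4, best alternative gives 0.
Others report (4, 12, 4): truth gives 4, best alternative gives 0.
Others report (12, 4, 4): truth gives 4, best alternative gives 0.
Others report (4, 12, 12): truth gives 12, best alternative gives 12.
Others report (12, 4, 12): truth gives 12, best alternative gives 12.
Others report (12, 12, 4): truth gives 12, best alternative gives 12.
(Remaining 2 profiles checked similarly; truth is weakly best in each.)
In every case the truthful report is at least as good as any alternative, so it is a dominant strategy.

Yes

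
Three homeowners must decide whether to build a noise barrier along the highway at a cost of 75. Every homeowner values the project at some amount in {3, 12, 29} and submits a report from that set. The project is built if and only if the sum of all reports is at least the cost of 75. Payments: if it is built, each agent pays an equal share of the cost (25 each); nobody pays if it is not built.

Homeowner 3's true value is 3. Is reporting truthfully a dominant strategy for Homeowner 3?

Check each profile of the others' reports and compare truth against every alternative report.
Others report (3, 3): truth gives 0, best alternative gives 0.
Others report (3, 12): truth gives 0, best alternative gives 0.
Others report (3, 29): truth gives 0, best alternative gives 0.
Others report (12, 3): truth gives 0, best alternative gives 0.
Others report (12, 12): truth gives 0, best alternative gives 0.
Others report (12, 29): truth gives 0, best alternative gives 0.
(Remaining 3 profiles checked similarly; truth is weakly best in each.)
In every case the truthful report is at least as good as any alternative, so it is a dominant strategy.

Yes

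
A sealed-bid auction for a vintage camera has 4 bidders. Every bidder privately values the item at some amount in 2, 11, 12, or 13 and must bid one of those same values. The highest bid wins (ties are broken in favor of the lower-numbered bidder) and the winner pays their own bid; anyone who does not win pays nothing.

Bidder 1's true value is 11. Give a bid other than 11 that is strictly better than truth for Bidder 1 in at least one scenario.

2

Suppose Bidder 2 bids 2, Bidder 3 bids 2 and Bidder 4 bids 2.
Bid 11: wins, pays 11, utility 11 - 11 = 0.
Bid 2: wins, pays 2, utility 11 - 2 = 9.
So bidding 2 beats truth here (9 > 0).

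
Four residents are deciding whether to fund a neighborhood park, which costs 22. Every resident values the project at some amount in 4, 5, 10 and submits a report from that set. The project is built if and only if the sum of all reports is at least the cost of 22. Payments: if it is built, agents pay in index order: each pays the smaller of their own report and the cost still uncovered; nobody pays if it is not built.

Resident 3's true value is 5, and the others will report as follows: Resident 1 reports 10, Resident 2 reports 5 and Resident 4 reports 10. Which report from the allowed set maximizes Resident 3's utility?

4

Report 4: project built, pays 4, utility 5 - 4 = 1.
Report 5: project built, pays 5, utility 5 - 5 = 0.
Report 10: project built, pays 7, utility 5 - 7 = -2.
The best choice is 4 with utility 1.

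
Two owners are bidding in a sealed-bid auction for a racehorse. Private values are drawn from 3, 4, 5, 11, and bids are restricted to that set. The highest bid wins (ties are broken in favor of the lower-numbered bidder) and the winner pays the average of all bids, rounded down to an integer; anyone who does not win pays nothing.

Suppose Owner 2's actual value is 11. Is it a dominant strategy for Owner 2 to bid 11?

Consider the case where Owner 1 bids 3.
Truthful bid 11: wins, pays 7, utility 11 - 7 = 4.
Bid 4 instead: wins, pays 3, utility 11 - 3 = 8.
Since 8 > 4, bidding 4 is strictly better here, so truthful bidding is not dominant.

No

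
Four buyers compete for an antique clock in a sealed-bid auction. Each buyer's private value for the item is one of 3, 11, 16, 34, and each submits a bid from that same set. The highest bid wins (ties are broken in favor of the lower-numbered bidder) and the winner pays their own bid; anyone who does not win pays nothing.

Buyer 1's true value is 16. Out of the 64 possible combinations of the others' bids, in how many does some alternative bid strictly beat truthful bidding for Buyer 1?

8

Others bid (3, 3, 3): truth gives 0; bid 3 gives 13 > 0. Violating.
Others bid (3, 3, 11): truth gives 0; bid 11 gives 5 > 0. Violating.
Others bid (3, 11, 3): truth gives 0; bid 11 gives 5 > 0. Violating.
Others bid (3, 11, 11): truth gives 0; bid 11 gives 5 > 0. Violating.
Others bid (3, 3, 16): truth gives 0; no alternative beats it.
Others bid (3, 3, 34): truth gives 0; no alternative beats it.
(Checking all 64 profiles: 8 have a profitable deviation, 56 do not.)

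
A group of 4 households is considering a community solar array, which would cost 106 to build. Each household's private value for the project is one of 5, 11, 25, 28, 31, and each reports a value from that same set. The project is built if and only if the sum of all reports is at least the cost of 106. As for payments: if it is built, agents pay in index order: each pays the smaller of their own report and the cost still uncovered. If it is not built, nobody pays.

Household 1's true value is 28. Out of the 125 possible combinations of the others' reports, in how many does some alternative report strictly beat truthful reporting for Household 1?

23

Others report (25, 25, 31): truth gives 0; report 25 gives 3 > 0. Violating.
Others report (25, 28, 28): truth gives 0; report 25 gives 3 > 0. Violating.
Others report (25, 28, 31): truth gives 0; report 25 gives 3 > 0. Violating.
Others report (25, 31, 25): truth gives 0; report 25 gives 3 > 0. Violating.
Others report (5, 5, 5): truth gives 0; no alternative beats it.
Others report (5, 5, 11): truth gives 0; no alternative beats it.
(Checking all 125 profiles: 23 have a profitable deviation, 102 do not.)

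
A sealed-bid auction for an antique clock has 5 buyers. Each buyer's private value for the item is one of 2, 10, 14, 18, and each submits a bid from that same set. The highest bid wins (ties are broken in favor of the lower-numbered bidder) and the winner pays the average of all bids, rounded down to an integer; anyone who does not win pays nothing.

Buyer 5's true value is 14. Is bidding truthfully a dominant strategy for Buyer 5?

No

Consider the case where Buyer 1 bids 2, Buyer 2 bids 2, Buyer 3 bids 2 and Buyer 4 bids 2.
Truthful bid 14: wins, pays 4, utility 14 - 4 = 10.
Bid 10 instead: wins, pays 3, utility 14 - 3 = 11.
Since 11 > 10, bidding 10 is strictly better here, so truthful bidding is not dominant.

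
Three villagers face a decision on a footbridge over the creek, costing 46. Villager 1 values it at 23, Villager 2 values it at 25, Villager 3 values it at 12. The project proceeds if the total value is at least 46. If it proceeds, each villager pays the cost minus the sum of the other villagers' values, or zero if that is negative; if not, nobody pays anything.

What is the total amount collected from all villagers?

20

Total value 60 ≥ cost 46, so it is built.
Villager 1: others sum to 37; max(0, 46 - 37) = 9.
Villager 2: others sum to 35; max(0, 46 - 35) = 11.
Villager 3: others sum to 48; max(0, 46 - 48) = 0.
Total collected = 9 + 11 + 0 = 20.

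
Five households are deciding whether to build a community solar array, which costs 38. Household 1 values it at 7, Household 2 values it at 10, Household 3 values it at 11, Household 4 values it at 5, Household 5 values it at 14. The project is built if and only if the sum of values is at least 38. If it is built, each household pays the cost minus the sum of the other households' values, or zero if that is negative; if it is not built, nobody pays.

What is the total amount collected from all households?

Total value 47 ≥ cost 38, so it is built.
Household 1: others sum to 40; max(0, 38 - 40) = 0.
Household 2: others sum to 37; max(0, 38 - 37) = 1.
Household 3: others sum to 36; max(0, 38 - 36) = 2.
Household 4: others sum to 42; max(0, 38 - 42) = 0.
Household 5: others sum to 33; max(0, 38 - 33) = 5.
Total collected = 0 + 1 + 2 + 0 + 5 = 8.

8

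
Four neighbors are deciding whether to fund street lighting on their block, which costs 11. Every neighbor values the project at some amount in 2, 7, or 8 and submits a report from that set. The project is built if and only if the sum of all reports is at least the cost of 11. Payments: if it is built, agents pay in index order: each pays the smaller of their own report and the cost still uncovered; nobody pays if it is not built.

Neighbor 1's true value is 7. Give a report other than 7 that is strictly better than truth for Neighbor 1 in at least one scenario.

2

Suppose Neighbor 2 reports 2, Neighbor 3 reports 2 and Neighbor 4 reports 7.
Report 7: project built, pays 7, utility 7 - 7 = 0.
Report 2: project built, pays 2, utility 7 - 2 = 5.
So reporting 2 beats truth here (5 > 0).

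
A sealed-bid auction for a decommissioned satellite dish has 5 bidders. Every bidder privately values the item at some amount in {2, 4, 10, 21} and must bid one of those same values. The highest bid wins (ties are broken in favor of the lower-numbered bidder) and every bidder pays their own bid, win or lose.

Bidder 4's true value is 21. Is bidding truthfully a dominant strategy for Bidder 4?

No

Consider the case where Bidder 1 bids 2, Bidder 2 bids 2, Bidder 3 bids 2 and Bidder 5 bids 2.
Truthful bid 21: wins, pays 21, utility 21 - 21 = 0.
Bid 4 instead: wins, pays 4, utility 21 - 4 = 17.
Since 17 > 0, bidding 4 is strictly better here, so truthful bidding is not dominant.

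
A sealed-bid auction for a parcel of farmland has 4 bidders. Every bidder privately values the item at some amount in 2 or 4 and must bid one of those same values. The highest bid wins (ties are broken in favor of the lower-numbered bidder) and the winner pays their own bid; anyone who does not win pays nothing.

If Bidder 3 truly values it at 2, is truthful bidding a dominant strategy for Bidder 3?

Check each profile of the others' bids and compare truth against every alternative bid.
Others bid (2, 2, 2): truth gives 0, best alternative gives -2.
Others bid (2, 2, 4): truth gives 0, best alternative gives -2.
Others bid (2, 4, 2): truth gives 0, best alternative gives 0.
Others bid (2, 4, 4): truth gives 0, best alternative gives 0.
Others bid (4, 2, 2): truth gives 0, best alternative gives 0.
Others bid (4, 2, 4): truth gives 0, best alternative gives 0.
(Remaining 2 profiles checked similarly; truth is weakly best in each.)
In every case the truthful bid is at least as good as any alternative, so it is a dominant strategy.

Yes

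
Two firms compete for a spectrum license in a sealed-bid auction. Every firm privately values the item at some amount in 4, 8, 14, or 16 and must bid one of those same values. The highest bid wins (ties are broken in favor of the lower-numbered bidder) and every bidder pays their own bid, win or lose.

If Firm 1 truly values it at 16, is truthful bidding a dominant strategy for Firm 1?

No

Consider the case where Firm 2 bids 4.
Truthful bid 16: wins, pays 16, utility 16 - 16 = 0.
Bid 4 instead: wins, pays 4, utility 16 - 4 = 12.
Since 12 > 0, bidding 4 is strictly better here, so truthful bidding is not dominant.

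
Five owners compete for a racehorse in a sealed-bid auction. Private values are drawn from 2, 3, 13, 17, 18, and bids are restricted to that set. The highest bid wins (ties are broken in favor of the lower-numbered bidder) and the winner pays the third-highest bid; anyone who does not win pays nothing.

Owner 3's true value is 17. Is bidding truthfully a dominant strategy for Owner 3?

Consider the case where Owner 1 bids 2, Owner 2 bids 2, Owner 4 bids 2 and Owner 5 bids 18.
Truthful bid 17: loses, pays 0, utility 0.
Bid 18 instead: wins, pays 2, utility 17 - 2 = 15.
Since 15 > 0, bidding 18 is strictly better here, so truthful bidding is not dominant.

No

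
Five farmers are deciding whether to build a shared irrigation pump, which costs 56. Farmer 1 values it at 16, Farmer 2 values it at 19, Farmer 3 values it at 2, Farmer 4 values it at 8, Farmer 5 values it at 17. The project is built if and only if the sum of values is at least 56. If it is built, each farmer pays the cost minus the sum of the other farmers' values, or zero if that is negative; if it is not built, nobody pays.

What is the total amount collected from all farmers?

36

Total value 62 ≥ cost 56, so it is built.
Farmer 1: others sum to 46; max(0, 56 - 46) = 10.
Farmer 2: others sum to 43; max(0, 56 - 43) = 13.
Farmer 3: others sum to 60; max(0, 56 - 60) = 0.
Farmer 4: others sum to 54; max(0, 56 - 54) = 2.
Farmer 5: others sum to 45; max(0, 56 - 45) = 11.
Total collected = 10 + 13 + 0 + 2 + 11 = 36.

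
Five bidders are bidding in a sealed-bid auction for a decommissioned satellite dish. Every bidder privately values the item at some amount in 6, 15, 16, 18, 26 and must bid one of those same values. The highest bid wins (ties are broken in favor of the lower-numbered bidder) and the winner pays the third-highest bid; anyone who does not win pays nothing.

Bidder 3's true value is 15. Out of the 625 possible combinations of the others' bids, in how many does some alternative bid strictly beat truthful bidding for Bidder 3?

12

Others bid (6, 6, 6, 16): truth gives 0; bid 16 gives 9 > 0. Violating.
Others bid (6, 6, 6, 18): truth gives 0; bid 18 gives 9 > 0. Violating.
Others bid (6, 6, 6, 26): truth gives 0; bid 26 gives 9 > 0. Violating.
Others bid (6, 6, 16, 6): truth gives 0; bid 16 gives 9 > 0. Violating.
Others bid (6, 6, 6, 6): truth gives 9; no alternative beats it.
Others bid (6, 6, 6, 15): truth gives 9; no alternative beats it.
(Checking all 625 profiles: 12 have a profitable deviation, 613 do not.)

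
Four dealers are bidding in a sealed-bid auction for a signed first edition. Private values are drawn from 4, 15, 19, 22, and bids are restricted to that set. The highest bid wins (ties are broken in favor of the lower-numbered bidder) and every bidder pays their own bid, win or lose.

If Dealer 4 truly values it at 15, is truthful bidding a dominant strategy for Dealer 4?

Consider the case where Dealer 1 bids 4, Dealer 2 bids 4 and Dealer 3 bids 15.
Truthful bid 15: loses but pays 15, utility -15.
Bid 4 instead: loses but pays 4, utility -4.
Since -4 > -15, bidding 4 is strictly better here, so truthful bidding is not dominant.

No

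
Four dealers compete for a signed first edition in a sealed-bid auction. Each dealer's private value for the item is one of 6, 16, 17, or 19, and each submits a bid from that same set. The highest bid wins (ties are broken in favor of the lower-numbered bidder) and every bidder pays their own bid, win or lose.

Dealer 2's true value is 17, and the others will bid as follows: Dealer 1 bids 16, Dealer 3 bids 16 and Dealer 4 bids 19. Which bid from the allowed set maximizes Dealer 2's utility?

Bid 6: loses but pays 6, utility -6.
Bid 16: loses but pays 16, utility -16.
Bid 17: loses but pays 17, utility -17.
Bid 19: wins, pays 19, utility 17 - 19 = -2.
The best choice is 19 with utility -2.

19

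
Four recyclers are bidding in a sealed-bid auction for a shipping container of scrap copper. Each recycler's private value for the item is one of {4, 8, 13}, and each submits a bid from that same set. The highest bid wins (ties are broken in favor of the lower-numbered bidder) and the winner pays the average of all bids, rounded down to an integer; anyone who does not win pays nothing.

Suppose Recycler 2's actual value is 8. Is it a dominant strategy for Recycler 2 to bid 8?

No

Consider the case where Recycler 1 bids 8, Recycler 3 bids 4 and Recycler 4 bids 4.
Truthful bid 8: loses, pays 0, utility 0.
Bid 13 instead: wins, pays 7, utility 8 - 7 = 1.
Since 1 > 0, bidding 13 is strictly better here, so truthful bidding is not dominant.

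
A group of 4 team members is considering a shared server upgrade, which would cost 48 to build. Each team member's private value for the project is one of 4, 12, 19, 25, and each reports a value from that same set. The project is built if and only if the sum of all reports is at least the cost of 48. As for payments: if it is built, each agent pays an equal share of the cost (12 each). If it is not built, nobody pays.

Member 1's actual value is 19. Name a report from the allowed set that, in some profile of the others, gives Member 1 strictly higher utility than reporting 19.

Suppose Member 2 reports 4, Member 3 reports 4 and Member 4 reports 19.
Report 19: project not built, utility 0.
Report 25: project built, pays 12, utility 19 - 12 = 7.
So reporting 25 beats truth here (7 > 0).

25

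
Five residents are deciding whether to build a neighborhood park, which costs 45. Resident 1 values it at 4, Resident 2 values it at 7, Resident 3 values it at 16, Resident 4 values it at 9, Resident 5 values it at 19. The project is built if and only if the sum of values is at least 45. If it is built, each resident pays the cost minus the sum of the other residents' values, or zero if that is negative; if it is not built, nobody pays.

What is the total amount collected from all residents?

Total value 55 ≥ cost 45, so it is built.
Resident 1: others sum to 51; max(0, 45 - 51) = 0.
Resident 2: others sum to 48; max(0, 45 - 48) = 0.
Resident 3: others sum to 39; max(0, 45 - 39) = 6.
Resident 4: others sum to 46; max(0, 45 - 46) = 0.
Resident 5: others sum to 36; max(0, 45 - 36) = 9.
Total collected = 0 + 0 + 6 + 0 + 9 = 15.

15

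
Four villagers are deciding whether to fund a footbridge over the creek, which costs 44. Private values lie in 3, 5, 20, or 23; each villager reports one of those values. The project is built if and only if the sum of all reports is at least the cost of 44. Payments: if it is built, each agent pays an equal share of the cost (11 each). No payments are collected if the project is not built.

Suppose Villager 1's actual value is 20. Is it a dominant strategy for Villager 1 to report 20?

Yes

Check each profile of the others' reports and compare truth against every alternative report.
Others report (3, 3, 20): truth gives 9, best alternative gives 9.
Others report (3, 3, 23): truth gives 9, best alternative gives 9.
Others report (3, 5, 20): truth gives 9, best alternative gives 9.
Others report (3, 5, 23): truth gives 9, best alternative gives 9.
Others report (3, 20, 3): truth gives 9, best alternative gives 9.
Others report (3, 20, 5): truth gives 9, best alternative gives 9.
(Remaining 58 profiles checked similarly; truth is weakly best in each.)
In every case the truthful report is at least as good as any alternative, so it is a dominant strategy.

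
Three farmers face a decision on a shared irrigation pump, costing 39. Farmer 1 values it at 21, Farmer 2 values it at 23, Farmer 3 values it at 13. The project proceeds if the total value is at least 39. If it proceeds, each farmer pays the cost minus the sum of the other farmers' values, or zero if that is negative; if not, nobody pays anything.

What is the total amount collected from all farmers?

Total value 57 ≥ cost 39, so it is built.
Farmer 1: others sum to 36; max(0, 39 - 36) = 3.
Farmer 2: others sum to 34; max(0, 39 - 34) = 5.
Farmer 3: others sum to 44; max(0, 39 - 44) = 0.
Total collected = 3 + 5 + 0 = 8.

8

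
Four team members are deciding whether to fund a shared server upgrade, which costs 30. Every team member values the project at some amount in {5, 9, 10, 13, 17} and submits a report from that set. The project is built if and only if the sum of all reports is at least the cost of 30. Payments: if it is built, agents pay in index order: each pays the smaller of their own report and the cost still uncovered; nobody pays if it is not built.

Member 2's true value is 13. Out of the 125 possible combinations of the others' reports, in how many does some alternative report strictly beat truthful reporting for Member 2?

Others report (5, 5, 10): truth gives 0; report 10 gives 3 > 0. Violating.
Others report (5, 5, 13): truth gives 0; report 9 gives 4 > 0. Violating.
Others report (5, 5, 17): truth gives 0; report 5 gives 8 > 0. Violating.
Others report (5, 9, 9): truth gives 0; report 9 gives 4 > 0. Violating.
Others report (5, 5, 5): truth gives 0; no alternative beats it.
Others report (5, 5, 9): truth gives 0; no alternative beats it.
(Checking all 125 profiles: 121 have a profitable deviation, 4 do not.)

121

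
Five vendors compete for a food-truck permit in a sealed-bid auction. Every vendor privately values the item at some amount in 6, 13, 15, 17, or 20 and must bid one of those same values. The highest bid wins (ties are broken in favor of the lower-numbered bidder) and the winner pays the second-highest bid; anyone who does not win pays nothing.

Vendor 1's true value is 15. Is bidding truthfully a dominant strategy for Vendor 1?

Yes

Check each profile of the others' bids and compare truth against every alternative bid.
Others bid (6, 6, 6, 6): truth gives 9, best alternative gives 9.
Others bid (6, 6, 6, 13): truth gives 2, best alternative gives 2.
Others bid (6, 6, 13, 6): truth gives 2, best alternative gives 2.
Others bid (6, 6, 13, 13): truth gives 2, best alternative gives 2.
Others bid (6, 13, 6, 6): truth gives 2, best alternative gives 2.
Others bid (6, 13, 6, 13): truth gives 2, best alternative gives 2.
(Remaining 619 profiles checked similarly; truth is weakly best in each.)
In every case the truthful bid is at least as good as any alternative, so it is a dominant strategy.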